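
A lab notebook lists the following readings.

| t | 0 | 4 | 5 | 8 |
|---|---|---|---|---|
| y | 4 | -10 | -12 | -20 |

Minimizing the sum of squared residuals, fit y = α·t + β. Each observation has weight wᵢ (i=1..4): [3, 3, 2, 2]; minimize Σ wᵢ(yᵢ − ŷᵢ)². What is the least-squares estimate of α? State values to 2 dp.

α = -3.04

The normal equations are: 226·α + 38·β = -560;  38·α + 10·β = -82.
(Σwᵢ·t·t = 226, Σwᵢ·t = 38, Σwᵢ·1 = 10, Σwᵢ·t·y = -560, Σwᵢ·y = -82.)
Δ = 226·10 − 38² = 816.
α = ((-560)·10 − 38·(-82))/816 = -207/68; β = (226·(-82) − 38·(-560))/816 = 229/68.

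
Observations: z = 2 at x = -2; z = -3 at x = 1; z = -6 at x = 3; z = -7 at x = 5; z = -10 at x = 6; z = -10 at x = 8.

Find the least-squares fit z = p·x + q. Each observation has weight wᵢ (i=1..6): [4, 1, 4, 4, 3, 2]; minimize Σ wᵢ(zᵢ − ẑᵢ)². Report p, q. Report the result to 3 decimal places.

p = -1.294, q = -1.149

From the data, Σwᵢ·x·x = 389, Σwᵢ·x = 59, Σwᵢ·1 = 18.
For MᵀWz: Σwᵢ·x·z = -571, Σwᵢ·z = -97.
MᵀWM·[p, q]ᵀ = MᵀWz becomes [[389, 59]; [59, 18]]·[p, q]ᵀ = [-571, -97]ᵀ.
Eliminating q: 18·(row 1) − 59·(row 2) gives 3521·p = 18·(-571) − 59·(-97) = -4555, so p = -4555/3521.
Then q = ((-97) − 59·(-4555/3521))/18 = -4044/3521.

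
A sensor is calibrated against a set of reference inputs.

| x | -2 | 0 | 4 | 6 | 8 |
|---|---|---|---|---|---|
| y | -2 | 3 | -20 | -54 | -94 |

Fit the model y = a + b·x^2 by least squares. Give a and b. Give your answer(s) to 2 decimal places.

Setting ∂/∂a … = 0 gives: 5·a + 120·b = -167;  120·a + 5664·b = -8288.
(Σ1 = 5, Σx^2 = 120, Σx^2·x^2 = 5664, Σy = -167, Σx^2·y = -8288.)
Δ = 5·5664 − 120² = 13920.
a = ((-167)·5664 − 120·(-8288))/13920 = 507/145; b = (5·(-8288) − 120·(-167))/13920 = -535/348.

a = 3.50, b = -1.54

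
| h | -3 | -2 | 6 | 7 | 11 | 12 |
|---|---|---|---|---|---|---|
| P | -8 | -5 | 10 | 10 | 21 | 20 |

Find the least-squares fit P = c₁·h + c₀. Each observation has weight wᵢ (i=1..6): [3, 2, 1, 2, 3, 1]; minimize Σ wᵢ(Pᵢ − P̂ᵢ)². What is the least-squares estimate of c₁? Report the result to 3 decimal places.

c₁ = 1.959

Forming AᵀWA = [[676, 52]; [52, 12]] and AᵀWP = [1225, 79]ᵀ gives AᵀWA·[c₁, c₀]ᵀ = AᵀWP.
det = 676·12 − 52² = 5408.
c₁ = (1225·12 − 52·79)/5408 = 331/169; c₀ = (676·79 − 52·1225)/5408 = -99/52.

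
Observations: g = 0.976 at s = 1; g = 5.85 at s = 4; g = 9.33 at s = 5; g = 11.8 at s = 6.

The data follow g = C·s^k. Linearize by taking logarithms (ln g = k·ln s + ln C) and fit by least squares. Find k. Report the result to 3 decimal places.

Linearized form: ln g = k·ln s + ln C. From the 4 transformed points,
AᵀA = [[7.7225, 4.7875]; [4.7875, 4]], rhs = [10.4653, 6.4435]ᵀ  (here Σln s = 4.7875, Σ(ln s)² = 7.7225, Σln g = 6.4435, Σln s·ln g = 10.4653).
Slope k = (n·Σln s·ln g − Σln s·Σln g)/(n·Σ(ln s)² − (Σln s)²) = (4·10.4653 − 4.7875·6.4435)/7.9699 = 1.38183; ln C = (Σln g − k·Σln s)/n = -0.04300.

k = 1.382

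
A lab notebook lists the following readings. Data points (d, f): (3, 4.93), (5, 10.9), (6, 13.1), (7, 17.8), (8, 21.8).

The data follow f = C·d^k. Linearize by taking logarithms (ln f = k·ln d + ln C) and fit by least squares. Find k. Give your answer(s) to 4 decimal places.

With ln fᵢ as the transformed response and ln dᵢ as the regressor:
Σln d = 8.5252, Σ(ln d)² = 15.1183, Σln f = 12.5178, Σln d·ln f = 22.2180.
Equations: 15.1183·k + 8.5252·ln C = 22.2180;  8.5252·k + 5·ln C = 12.5178.
Solving (det = 2.9130): k = 1.50143, ln C = -0.05643.

k = 1.5014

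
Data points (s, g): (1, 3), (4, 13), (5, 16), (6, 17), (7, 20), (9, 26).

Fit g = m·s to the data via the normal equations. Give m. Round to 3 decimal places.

From the data, Σs·s = 208.
And Σs·g = 611.
AᵀA·[m]ᵀ = Aᵀg becomes [[208]]·[m]ᵀ = [611]ᵀ.
m = 611/208 = 2.9375.

m = 2.938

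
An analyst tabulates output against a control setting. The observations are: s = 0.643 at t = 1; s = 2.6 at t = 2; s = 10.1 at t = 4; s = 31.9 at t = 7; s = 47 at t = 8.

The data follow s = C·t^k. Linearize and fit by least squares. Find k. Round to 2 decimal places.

k = 2.04

Taking logs, ln s = k·ln t + ln C, so regress ln s on ln t.
Σln t = 6.1048, Σ(ln t)² = 10.5129, Σln s = 10.1392, Σln t·ln s = 18.6122.
Equations: 10.5129·k + 6.1048·ln C = 18.6122;  6.1048·k + 5·ln C = 10.1392.
Δ = 10.5129·5 − (6.1048)² = 15.2960; k = (18.6122·5 − 6.1048·10.1392)/15.2960 = 2.03736, ln C = (10.5129·10.1392 − 6.1048·18.6122)/15.2960 = -0.45969.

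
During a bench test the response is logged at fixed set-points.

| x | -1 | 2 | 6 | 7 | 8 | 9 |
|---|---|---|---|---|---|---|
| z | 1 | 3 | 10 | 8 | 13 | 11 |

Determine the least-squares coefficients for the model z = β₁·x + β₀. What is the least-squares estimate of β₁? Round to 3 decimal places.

Compute the Gram sums: Σx·x = 235, Σx = 31, Σ1 = 6.
And Σx·z = 324, Σz = 46.
AᵀA·[β₁, β₀]ᵀ = Aᵀz becomes [[235, 31]; [31, 6]]·[β₁, β₀]ᵀ = [324, 46]ᵀ.
det = 235·6 − 31² = 449.
β₁ = (324·6 − 31·46)/449 = 518/449; β₀ = (235·46 − 31·324)/449 = 766/449.

β₁ = 1.154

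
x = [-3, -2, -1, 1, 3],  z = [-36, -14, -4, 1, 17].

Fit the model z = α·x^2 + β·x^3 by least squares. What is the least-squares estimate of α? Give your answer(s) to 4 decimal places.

Compute the Gram sums: Σx^2·x^2 = 180, Σx^2·x^3 = -32, Σx^3·x^3 = 1524.
For Mᵀz: Σx^2·z = -230, Σx^3·z = 1548.
MᵀM·[α, β]ᵀ = Mᵀz becomes [[180, -32]; [-32, 1524]]·[α, β]ᵀ = [-230, 1548]ᵀ.
Determinant 180·1524 − (-32)² = 273296.
α = ((-230)·1524 − (-32)·1548)/273296 = -37623/34162; β = (180·1548 − (-32)·(-230))/273296 = 16955/17081.

α = -1.1013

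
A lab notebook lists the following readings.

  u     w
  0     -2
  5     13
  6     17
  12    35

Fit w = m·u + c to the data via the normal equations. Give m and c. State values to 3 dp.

With design matrix M, MᵀM = [[205, 23]; [23, 4]] and Mᵀw = [587, 63]ᵀ.
Eliminating c: 4·(row 1) − 23·(row 2) gives 291·m = 4·587 − 23·63 = 899, so m = 899/291.
Then c = (63 − 23·(899/291))/4 = -586/291.

m = 3.089, c = -2.014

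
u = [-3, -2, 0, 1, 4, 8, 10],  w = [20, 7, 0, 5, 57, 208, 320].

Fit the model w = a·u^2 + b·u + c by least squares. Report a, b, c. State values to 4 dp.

a = 2.9701, b = 2.2893, c = -0.0588

Sums needed: Σu^2·u^2 = 14450, Σu^2·u = 1542, Σu^2 = 194, Σu·u = 194, Σu = 18, Σ1 = 7.
Moment sums: Σu^2·w = 46437, Σu·w = 5023, Σw = 617.
Normal equations: [[14450, 1542, 194]; [1542, 194, 18]; [194, 18, 7]]·[a, b, c]ᵀ = [46437, 5023, 617]ᵀ.
Inverting the 3×3 Gram matrix, [a, b, c]ᵀ = [163811/55153, 252529/110306, -3242/55153]ᵀ.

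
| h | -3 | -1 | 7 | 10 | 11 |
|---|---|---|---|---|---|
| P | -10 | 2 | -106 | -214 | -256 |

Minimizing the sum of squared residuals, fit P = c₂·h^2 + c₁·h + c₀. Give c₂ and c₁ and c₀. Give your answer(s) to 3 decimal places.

Entries of MᵀM: Σh^2·h^2 = 27124, Σh^2·h = 2646, Σh^2 = 280, Σh·h = 280, Σh = 24, Σ1 = 5.
Right-hand side: Σh^2·P = -57658, Σh·P = -5670, ΣP = -584.
Normal equations: [[27124, 2646, 280]; [2646, 280, 24]; [280, 24, 5]]·[c₂, c₁, c₀]ᵀ = [-57658, -5670, -584]ᵀ.
Solving the 3×3 system (Gaussian elimination) gives c₂ = -474807/238459, c₁ = -396939/238459, c₀ = 642488/238459.

c₂ = -1.991, c₁ = -1.665, c₀ = 2.694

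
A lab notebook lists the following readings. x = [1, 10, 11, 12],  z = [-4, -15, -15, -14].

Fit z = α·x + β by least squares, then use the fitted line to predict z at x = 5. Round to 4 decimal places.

ẑ = -8.4091

Setting ∂/∂α … = 0 gives: 366·α + 34·β = -487;  34·α + 4·β = -48.
(Σx·x = 366, Σx = 34, Σ1 = 4, Σx·z = -487, Σz = -48.)
Δ = 366·4 − 34² = 308.
α = ((-487)·4 − 34·(-48))/308 = -79/77; β = (366·(-48) − 34·(-487))/308 = -505/154.
At x = 5: ẑ = (-79/77)·(5) + (-505/154)·(1) = -185/22.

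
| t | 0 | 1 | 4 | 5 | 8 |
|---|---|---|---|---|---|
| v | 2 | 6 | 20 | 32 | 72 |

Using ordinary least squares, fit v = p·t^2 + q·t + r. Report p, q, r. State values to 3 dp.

Setting ∂/∂p … = 0 gives: 4978·p + 702·q + 106·r = 5734;  702·p + 106·q + 18·r = 822;  106·p + 18·q + 5·r = 132.
Row-reducing yields p = 6145/6158, q = 4047/6158, r = 8864/3079.

p = 0.998, q = 0.657, r = 2.879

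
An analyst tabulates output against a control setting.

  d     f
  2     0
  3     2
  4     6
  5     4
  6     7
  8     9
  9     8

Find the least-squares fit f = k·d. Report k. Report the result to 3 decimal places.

The normal equations are: 235·k = 236.
(Σd·d = 235, Σd·f = 236.)
k = 236/235 = 1.00426.

k = 1.004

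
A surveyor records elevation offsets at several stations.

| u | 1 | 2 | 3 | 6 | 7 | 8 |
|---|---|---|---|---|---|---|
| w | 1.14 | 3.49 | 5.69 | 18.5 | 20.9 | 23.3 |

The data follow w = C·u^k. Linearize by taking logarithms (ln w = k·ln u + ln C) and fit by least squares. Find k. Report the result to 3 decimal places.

k = 1.477

Taking logs, ln w = k·ln u + ln C, so regress ln w on ln u.
Over the data: Σln u = 7.6089, Σ(ln u)² = 13.0084, Σln w = 12.2256, Σln u·ln w = 20.4666.
Normal system: [[13.0084, 7.6089]; [7.6089, 6]]·[k, ln C]ᵀ = [20.4666, 12.2256]ᵀ.
Solving (det = 20.1558): k = 1.47731, ln C = 0.16416.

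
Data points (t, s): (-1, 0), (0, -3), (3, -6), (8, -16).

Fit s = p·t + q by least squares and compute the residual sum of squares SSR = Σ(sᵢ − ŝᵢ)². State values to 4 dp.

The normal equations are: 74·p + 10·q = -146;  10·p + 4·q = -25.
(Σt·t = 74, Σt = 10, Σ1 = 4, Σt·s = -146, Σs = -25.)
Eliminating q: 4·(row 1) − 10·(row 2) gives 196·p = 4·(-146) − 10·(-25) = -334, so p = -167/98.
Then q = ((-25) − 10·(-167/98))/4 = -195/98.
Residuals: 2/7, -99/98, 54/49, -37/98; SSR = 241/98.

SSR = 2.4592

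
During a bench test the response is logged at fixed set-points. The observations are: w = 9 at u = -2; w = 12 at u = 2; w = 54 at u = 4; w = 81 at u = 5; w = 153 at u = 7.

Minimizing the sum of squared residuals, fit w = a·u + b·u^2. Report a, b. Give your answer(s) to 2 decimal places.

The normal system XᵀX·[a, b]ᵀ = Xᵀw is [[98, 532]; [532, 3314]]·[a, b]ᵀ = [1698, 10470]ᵀ.
Δ = 98·3314 − 532² = 41748.
a = (1698·3314 − 532·10470)/41748 = 4761/3479; b = (98·10470 − 532·1698)/41748 = 1461/497.

a = 1.37, b = 2.94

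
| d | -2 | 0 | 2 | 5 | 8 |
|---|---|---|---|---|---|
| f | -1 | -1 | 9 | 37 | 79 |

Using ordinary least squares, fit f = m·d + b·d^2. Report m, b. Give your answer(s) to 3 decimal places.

m = 2.677, b = 0.906

The normal system XᵀX·[m, b]ᵀ = Xᵀf is [[97, 637]; [637, 4753]]·[m, b]ᵀ = [837, 6013]ᵀ.
Determinant 97·4753 − 637² = 55272.
m = (837·4753 − 637·6013)/55272 = 755/282; b = (97·6013 − 637·837)/55272 = 1789/1974.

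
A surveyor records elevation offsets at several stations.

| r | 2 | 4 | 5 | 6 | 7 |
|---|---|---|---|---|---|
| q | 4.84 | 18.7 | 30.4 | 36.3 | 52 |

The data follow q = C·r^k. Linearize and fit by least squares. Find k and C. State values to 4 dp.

Linearized form: ln q = k·ln r + ln C. From the 5 transformed points,
Over the data: Σln r = 7.4265, Σ(ln r)² = 11.9895, Σln q = 15.4629, Σln r·ln q = 24.7726.
Normal system: [[11.9895, 7.4265]; [7.4265, 5]]·[k, ln C]ᵀ = [24.7726, 15.4629]ᵀ.
Solving (det = 4.7940): k = 1.88292, ln C = 0.29586, so C = exp(0.29586) = 1.34429.

k = 1.8829, C = 1.3443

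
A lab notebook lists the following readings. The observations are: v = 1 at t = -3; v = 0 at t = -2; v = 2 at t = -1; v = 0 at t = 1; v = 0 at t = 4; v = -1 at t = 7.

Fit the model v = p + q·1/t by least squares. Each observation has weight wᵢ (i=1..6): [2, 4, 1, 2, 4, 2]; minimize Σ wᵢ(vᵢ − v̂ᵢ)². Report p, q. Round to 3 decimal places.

The normal system XᵀWX·[p, q]ᵀ = XᵀWv is [[15, -8/21]; [-8/21, 7961/1764]]·[p, q]ᵀ = [2, -62/21]ᵀ.
Eliminating q: (7961/1764)·(row 1) − (-8/21)·(row 2) gives (119159/1764)·p = (7961/1764)·2 − (-8/21)·(-62/21) = 2323/294, so p = 13938/119159.
Then q = ((-62/21) − (-8/21)·(13938/119159))/(7961/1764) = -76776/119159.

p = 0.117, q = -0.644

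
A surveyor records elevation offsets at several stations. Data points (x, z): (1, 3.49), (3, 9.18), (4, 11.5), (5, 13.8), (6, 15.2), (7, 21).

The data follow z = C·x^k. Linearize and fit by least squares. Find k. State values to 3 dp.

k = 0.875

Let Y = ln z. Fitting Y = k·ln x + ln C by least squares:
Σln x = 7.8320, Σ(ln x)² = 12.7160, Σln z = 14.2998, Σln x·ln z = 20.8460.
Equations: 12.7160·k + 7.8320·ln C = 20.8460;  7.8320·k + 6·ln C = 14.2998.
Solving (det = 14.9557): k = 0.87458, ln C = 1.24167.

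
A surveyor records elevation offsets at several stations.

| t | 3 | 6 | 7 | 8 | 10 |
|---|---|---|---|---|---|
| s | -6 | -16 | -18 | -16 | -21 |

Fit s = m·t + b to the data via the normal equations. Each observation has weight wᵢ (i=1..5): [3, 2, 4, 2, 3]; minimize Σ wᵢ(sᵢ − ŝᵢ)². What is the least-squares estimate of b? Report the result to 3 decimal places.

With design matrix A, AᵀWA = [[723, 95]; [95, 14]] and AᵀWs = [-1636, -217]ᵀ.
Eliminating b: 14·(row 1) − 95·(row 2) gives 1097·m = 14·(-1636) − 95·(-217) = -2289, so m = -2289/1097.
Then b = ((-217) − 95·(-2289/1097))/14 = -1471/1097.

b = -1.341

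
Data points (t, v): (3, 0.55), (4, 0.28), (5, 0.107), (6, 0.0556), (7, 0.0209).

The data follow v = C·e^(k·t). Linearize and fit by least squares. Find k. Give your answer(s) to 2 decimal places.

Let Y = ln v. Fitting Y = k·t + ln C by least squares:
Sums: Σt = 25.0000, Σ(t)² = 135.0000, Σln v = -10.8633, Σt·ln v = -62.4735.
Normal system: [[135.0000, 25.0000]; [25.0000, 5]]·[k, ln C]ᵀ = [-62.4735, -10.8633]ᵀ.
Solving (det = 50.0000): k = -0.81569, ln C = 1.90581.

k = -0.82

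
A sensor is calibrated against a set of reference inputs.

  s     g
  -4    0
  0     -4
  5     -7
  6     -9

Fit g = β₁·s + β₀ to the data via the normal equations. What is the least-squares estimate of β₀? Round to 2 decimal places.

MᵀM·[β₁, β₀]ᵀ = Mᵀg reads: 77·β₁ + 7·β₀ = -89;  7·β₁ + 4·β₀ = -20.
Eliminating β₀: 4·(row 1) − 7·(row 2) gives 259·β₁ = 4·(-89) − 7·(-20) = -216, so β₁ = -216/259.
Then β₀ = ((-20) − 7·(-216/259))/4 = -131/37.

β₀ = -3.54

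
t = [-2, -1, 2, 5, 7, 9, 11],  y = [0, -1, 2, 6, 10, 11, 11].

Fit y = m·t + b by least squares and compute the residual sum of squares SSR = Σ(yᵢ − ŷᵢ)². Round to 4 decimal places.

Sums needed: Σt·t = 285, Σt = 31, Σ1 = 7.
For Xᵀy: Σt·y = 325, Σy = 39.
Normal equations: [[285, 31]; [31, 7]]·[m, b]ᵀ = [325, 39]ᵀ.
Eliminating b: 7·(row 1) − 31·(row 2) gives 1034·m = 7·325 − 31·39 = 1066, so m = 533/517.
Then b = (39 − 31·(533/517))/7 = 520/517.
Residuals: 546/517, -504/517, -552/517, -83/517, 919/517, 370/517, -696/517; SSR = 4506/517.

SSR = 8.7157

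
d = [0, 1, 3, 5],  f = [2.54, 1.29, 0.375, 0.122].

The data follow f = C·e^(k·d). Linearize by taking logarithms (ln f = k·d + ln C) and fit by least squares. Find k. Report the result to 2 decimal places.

With ln fᵢ as the transformed response and dᵢ as the regressor:
Over the data: Σd = 9.0000, Σ(d)² = 35.0000, Σln f = -1.8978, Σd·ln f = -13.2065.
Normal system: [[35.0000, 9.0000]; [9.0000, 4]]·[k, ln C]ᵀ = [-13.2065, -1.8978]ᵀ.
Δ = 35.0000·4 − (9.0000)² = 59.0000; k = (-13.2065·4 − 9.0000·-1.8978)/59.0000 = -0.60587, ln C = (35.0000·-1.8978 − 9.0000·-13.2065)/59.0000 = 0.88877.

k = -0.61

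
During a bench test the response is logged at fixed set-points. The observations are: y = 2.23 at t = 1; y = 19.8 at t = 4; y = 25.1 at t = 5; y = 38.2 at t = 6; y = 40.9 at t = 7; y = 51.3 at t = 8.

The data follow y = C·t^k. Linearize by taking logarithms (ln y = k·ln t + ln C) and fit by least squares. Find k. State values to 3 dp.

k = 1.516

Taking logs, ln y = k·ln t + ln C, so regress ln y on ln t.
Σln t = 8.8128, Σ(ln t)² = 15.8331, Σln y = 18.3022, Σln t·ln y = 31.2628.
Equations: 15.8331·k + 8.8128·ln C = 31.2628;  8.8128·k + 6·ln C = 18.3022.
Δ = 15.8331·6 − (8.8128)² = 17.3327; k = (31.2628·6 − 8.8128·18.3022)/17.3327 = 1.51636, ln C = (15.8331·18.3022 − 8.8128·31.2628)/17.3327 = 0.82313.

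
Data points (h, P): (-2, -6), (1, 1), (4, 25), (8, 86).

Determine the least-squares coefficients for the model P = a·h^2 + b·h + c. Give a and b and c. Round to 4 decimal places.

a = 0.9976, b = 3.1975, c = -3.4916

AᵀA·[a, b, c]ᵀ = AᵀP reads: 4369·a + 569·b + 85·c = 5881;  569·a + 85·b + 11·c = 801;  85·a + 11·b + 4·c = 106.
Inverting the 3×3 Gram matrix, [a, b, c]ᵀ = [2063/2068, 19837/6204, -10831/3102]ᵀ.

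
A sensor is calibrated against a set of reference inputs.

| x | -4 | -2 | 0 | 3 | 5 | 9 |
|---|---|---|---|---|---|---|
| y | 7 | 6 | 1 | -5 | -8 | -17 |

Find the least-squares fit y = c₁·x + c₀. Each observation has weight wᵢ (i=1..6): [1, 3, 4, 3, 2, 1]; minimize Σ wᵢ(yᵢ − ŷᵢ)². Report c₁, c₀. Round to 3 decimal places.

Entries of AᵀWA: Σwᵢ·x·x = 186, Σwᵢ·x = 18, Σwᵢ·1 = 14.
And Σwᵢ·x·y = -342, Σwᵢ·y = -19.
Eliminating c₀: 14·(row 1) − 18·(row 2) gives 2280·c₁ = 14·(-342) − 18·(-19) = -4446, so c₁ = -39/20.
Then c₀ = ((-19) − 18·(-39/20))/14 = 23/20.

c₁ = -1.950, c₀ = 1.150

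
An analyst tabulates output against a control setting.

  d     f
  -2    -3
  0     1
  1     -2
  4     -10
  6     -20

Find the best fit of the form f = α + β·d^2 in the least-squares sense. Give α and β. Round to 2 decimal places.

Normal-equation sums: Σ1 = 5, Σd^2 = 57, Σd^2·d^2 = 1569.
For Mᵀf: Σf = -34, Σd^2·f = -894.
So MᵀM·[α, β]ᵀ = Mᵀf: [[5, 57]; [57, 1569]]·[α, β]ᵀ = [-34, -894]ᵀ.
Δ = 5·1569 − 57² = 4596.
α = ((-34)·1569 − 57·(-894))/4596 = -199/383; β = (5·(-894) − 57·(-34))/4596 = -211/383.

α = -0.52, β = -0.55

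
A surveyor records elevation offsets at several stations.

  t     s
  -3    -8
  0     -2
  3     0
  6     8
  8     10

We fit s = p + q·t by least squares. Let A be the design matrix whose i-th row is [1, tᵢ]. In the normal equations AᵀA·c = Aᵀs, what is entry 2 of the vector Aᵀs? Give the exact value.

152

Entry 2 ↔ basis t, so (Aᵀs)_{2} = Σᵢ (t)·sᵢ = (-3)·(-8) + (0)·(-2) + (3)·(0) + (6)·(8) + (8)·(10) = 152.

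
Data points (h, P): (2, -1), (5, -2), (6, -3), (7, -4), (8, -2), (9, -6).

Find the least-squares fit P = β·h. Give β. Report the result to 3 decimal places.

The normal equations are: 259·β = -128.
β = (-128)/259 = -0.494208.

β = -0.494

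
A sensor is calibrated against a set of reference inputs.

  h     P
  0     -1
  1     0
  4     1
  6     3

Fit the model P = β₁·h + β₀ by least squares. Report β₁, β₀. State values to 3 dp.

Normal-equation sums: Σh·h = 53, Σh = 11, Σ1 = 4.
Right-hand side: Σh·P = 22, ΣP = 3.
Determinant 53·4 − 11² = 91.
β₁ = (22·4 − 11·3)/91 = 55/91; β₀ = (53·3 − 11·22)/91 = -83/91.

β₁ = 0.604, β₀ = -0.912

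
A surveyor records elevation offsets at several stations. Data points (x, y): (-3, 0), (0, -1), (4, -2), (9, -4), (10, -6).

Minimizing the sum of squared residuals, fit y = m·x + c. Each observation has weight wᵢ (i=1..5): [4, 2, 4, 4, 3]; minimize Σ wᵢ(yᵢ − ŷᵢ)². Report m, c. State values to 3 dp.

m = -0.401, c = -0.936

From the data, Σwᵢ·x·x = 724, Σwᵢ·x = 70, Σwᵢ·1 = 17.
Right-hand side: Σwᵢ·x·y = -356, Σwᵢ·y = -44.
Eliminating c: 17·(row 1) − 70·(row 2) gives 7408·m = 17·(-356) − 70·(-44) = -2972, so m = -743/1852.
Then c = ((-44) − 70·(-743/1852))/17 = -867/926.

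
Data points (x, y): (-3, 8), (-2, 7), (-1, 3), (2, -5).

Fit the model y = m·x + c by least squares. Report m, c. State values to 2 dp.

m = -2.71, c = 0.54

The normal system AᵀA·[m, c]ᵀ = Aᵀy is [[18, -4]; [-4, 4]]·[m, c]ᵀ = [-51, 13]ᵀ.
Δ = 18·4 − (-4)² = 56.
m = ((-51)·4 − (-4)·13)/56 = -19/7; c = (18·13 − (-4)·(-51))/56 = 15/28.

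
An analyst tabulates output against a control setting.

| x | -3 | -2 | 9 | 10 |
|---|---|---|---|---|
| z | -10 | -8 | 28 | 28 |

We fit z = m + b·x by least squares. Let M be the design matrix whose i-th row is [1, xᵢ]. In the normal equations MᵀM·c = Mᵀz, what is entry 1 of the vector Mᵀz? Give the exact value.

38

Entry 1 ↔ basis 1, so (Mᵀz)_{1} = Σᵢ zᵢ = (1)·(-10) + (1)·(-8) + (1)·(28) + (1)·(28) = 38.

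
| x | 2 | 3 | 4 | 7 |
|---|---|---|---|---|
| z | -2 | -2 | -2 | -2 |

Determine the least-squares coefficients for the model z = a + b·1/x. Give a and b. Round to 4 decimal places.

a = -2.0000, b = 0.0000

Sums needed: Σ1 = 4, Σ1/x = 103/84, Σ1/x·1/x = 3133/7056.
Moment sums: Σz = -8, Σ1/x·z = -103/42.
So AᵀA·[a, b]ᵀ = Aᵀz: [[4, 103/84]; [103/84, 3133/7056]]·[a, b]ᵀ = [-8, -103/42]ᵀ.
Eliminating b: (3133/7056)·(row 1) − (103/84)·(row 2) gives (641/2352)·a = (3133/7056)·(-8) − (103/84)·(-103/42) = -641/1176, so a = -2.
Then b = ((-103/42) − (103/84)·(-2))/(3133/7056) = 0.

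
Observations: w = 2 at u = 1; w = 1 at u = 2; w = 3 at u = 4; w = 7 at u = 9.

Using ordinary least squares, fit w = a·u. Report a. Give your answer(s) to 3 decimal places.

The normal system MᵀM·[a]ᵀ = Mᵀw is [[102]]·[a]ᵀ = [79]ᵀ.
a = 79/102 = 0.77451.

a = 0.775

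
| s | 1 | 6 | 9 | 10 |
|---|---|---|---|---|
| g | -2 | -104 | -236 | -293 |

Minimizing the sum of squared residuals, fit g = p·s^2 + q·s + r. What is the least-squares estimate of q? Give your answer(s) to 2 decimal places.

Compute the Gram sums: Σs^2·s^2 = 17858, Σs^2·s = 1946, Σs^2 = 218, Σs·s = 218, Σs = 26, Σ1 = 4.
For Xᵀg: Σs^2·g = -52162, Σs·g = -5680, Σg = -635.
Normal equations: [[17858, 1946, 218]; [1946, 218, 26]; [218, 26, 4]]·[p, q, r]ᵀ = [-52162, -5680, -635]ᵀ.
Row-reducing yields p = -2161/724, q = 391/724, r = 149/362.

q = 0.54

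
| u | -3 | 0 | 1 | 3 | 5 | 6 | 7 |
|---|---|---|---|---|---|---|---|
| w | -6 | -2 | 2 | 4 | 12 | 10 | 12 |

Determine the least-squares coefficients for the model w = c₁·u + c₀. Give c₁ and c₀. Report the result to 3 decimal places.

c₁ = 1.926, c₀ = -0.657

The normal equations are: 129·c₁ + 19·c₀ = 236;  19·c₁ + 7·c₀ = 32.
Eliminating c₀: 7·(row 1) − 19·(row 2) gives 542·c₁ = 7·236 − 19·32 = 1044, so c₁ = 522/271.
Then c₀ = (32 − 19·(522/271))/7 = -178/271.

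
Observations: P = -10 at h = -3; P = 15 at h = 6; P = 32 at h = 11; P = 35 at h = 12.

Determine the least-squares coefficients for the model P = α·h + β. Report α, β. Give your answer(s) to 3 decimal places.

α = 3.007, β = -1.546

Sums needed: Σh·h = 310, Σh = 26, Σ1 = 4.
Right-hand side: Σh·P = 892, ΣP = 72.
Δ = 310·4 − 26² = 564.
α = (892·4 − 26·72)/564 = 424/141; β = (310·72 − 26·892)/564 = -218/141.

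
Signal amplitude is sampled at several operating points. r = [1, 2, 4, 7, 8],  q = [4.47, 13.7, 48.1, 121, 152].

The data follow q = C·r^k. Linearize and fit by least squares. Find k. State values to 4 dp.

k = 1.7064

With ln qᵢ as the transformed response and ln rᵢ as the regressor:
Σln r = 6.1048, Σ(ln r)² = 10.5129, Σln q = 17.8077, Σln r·ln q = 26.9628.
Equations: 10.5129·k + 6.1048·ln C = 26.9628;  6.1048·k + 5·ln C = 17.8077.
Δ = 10.5129·5 − (6.1048)² = 15.2960; k = (26.9628·5 − 6.1048·17.8077)/15.2960 = 1.70642, ln C = (10.5129·17.8077 − 6.1048·26.9628)/15.2960 = 1.47808.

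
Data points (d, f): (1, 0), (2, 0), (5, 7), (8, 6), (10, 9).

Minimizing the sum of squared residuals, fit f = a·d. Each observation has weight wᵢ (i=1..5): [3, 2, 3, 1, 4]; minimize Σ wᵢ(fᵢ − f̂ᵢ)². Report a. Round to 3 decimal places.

Setting ∂/∂a … = 0 gives: 550·a = 513.
Hence a = 513 / 550 ≈ 0.932727.

a = 0.933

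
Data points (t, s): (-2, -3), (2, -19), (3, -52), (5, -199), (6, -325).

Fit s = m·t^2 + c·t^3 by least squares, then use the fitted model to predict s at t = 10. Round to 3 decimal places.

ŝ = -1325.149

With design matrix M, MᵀM = [[2034, 11144]; [11144, 63138]] and Mᵀs = [-17231, -96607]ᵀ.
Eliminating c: 63138·(row 1) − 11144·(row 2) gives 4233956·m = 63138·(-17231) − 11144·(-96607) = -11342470, so m = -5671235/2116978.
Then c = ((-96607) − 11144·(-5671235/2116978))/63138 = -2238187/2116978.
At t = 10: ŝ = (-5671235/2116978)·(100) + (-2238187/2116978)·(1000) = -1402655250/1058489.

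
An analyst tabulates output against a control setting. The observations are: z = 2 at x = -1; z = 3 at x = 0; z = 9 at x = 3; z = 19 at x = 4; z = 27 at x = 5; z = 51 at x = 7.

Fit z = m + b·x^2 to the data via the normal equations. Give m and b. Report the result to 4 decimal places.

Normal-equation sums: Σ1 = 6, Σx^2 = 100, Σx^2·x^2 = 3364.
And Σz = 111, Σx^2·z = 3561.
Normal equations: [[6, 100]; [100, 3364]]·[m, b]ᵀ = [111, 3561]ᵀ.
Determinant 6·3364 − 100² = 10184.
m = (111·3364 − 100·3561)/10184 = 2163/1273; b = (6·3561 − 100·111)/10184 = 5133/5092.

m = 1.6991, b = 1.0081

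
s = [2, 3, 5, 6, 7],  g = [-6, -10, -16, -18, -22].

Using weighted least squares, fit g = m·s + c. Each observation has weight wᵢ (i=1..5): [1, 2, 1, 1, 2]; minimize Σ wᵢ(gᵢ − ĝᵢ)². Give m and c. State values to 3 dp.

With design matrix A, AᵀWA = [[181, 33]; [33, 7]] and AᵀWg = [-568, -104]ᵀ.
det = 181·7 − 33² = 178.
m = ((-568)·7 − 33·(-104))/178 = -272/89; c = (181·(-104) − 33·(-568))/178 = -40/89.

m = -3.056, c = -0.449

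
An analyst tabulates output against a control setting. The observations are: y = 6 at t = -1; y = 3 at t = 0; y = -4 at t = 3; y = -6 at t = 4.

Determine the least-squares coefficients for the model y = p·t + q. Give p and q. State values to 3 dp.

p = -2.382, q = 3.324

Sums needed: Σt·t = 26, Σt = 6, Σ1 = 4.
Right-hand side: Σt·y = -42, Σy = -1.
det = 26·4 − 6² = 68.
p = ((-42)·4 − 6·(-1))/68 = -81/34; q = (26·(-1) − 6·(-42))/68 = 113/34.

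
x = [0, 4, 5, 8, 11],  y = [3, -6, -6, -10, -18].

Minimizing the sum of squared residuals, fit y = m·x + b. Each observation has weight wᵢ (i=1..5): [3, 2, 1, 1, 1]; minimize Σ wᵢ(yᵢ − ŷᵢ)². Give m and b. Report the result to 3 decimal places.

m = -1.825, b = 2.673

The normal equations are: 242·m + 32·b = -356;  32·m + 8·b = -37.
Eliminating b: 8·(row 1) − 32·(row 2) gives 912·m = 8·(-356) − 32·(-37) = -1664, so m = -104/57.
Then b = ((-37) − 32·(-104/57))/8 = 1219/456.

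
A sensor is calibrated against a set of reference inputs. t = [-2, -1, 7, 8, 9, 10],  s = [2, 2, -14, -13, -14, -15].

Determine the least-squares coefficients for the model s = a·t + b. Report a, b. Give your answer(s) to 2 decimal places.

With design matrix M, MᵀM = [[299, 31]; [31, 6]] and Mᵀs = [-484, -52]ᵀ.
Eliminating b: 6·(row 1) − 31·(row 2) gives 833·a = 6·(-484) − 31·(-52) = -1292, so a = -76/49.
Then b = ((-52) − 31·(-76/49))/6 = -32/49.

a = -1.55, b = -0.65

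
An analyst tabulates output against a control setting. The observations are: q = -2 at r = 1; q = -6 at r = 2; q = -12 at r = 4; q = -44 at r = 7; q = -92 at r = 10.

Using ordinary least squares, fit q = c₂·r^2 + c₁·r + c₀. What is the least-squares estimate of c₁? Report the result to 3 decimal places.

c₁ = 1.741

The normal equations are: 12674·c₂ + 1416·c₁ + 170·c₀ = -11574;  1416·c₂ + 170·c₁ + 24·c₀ = -1290;  170·c₂ + 24·c₁ + 5·c₀ = -156.
(Σr^2·r^2 = 12674, Σr^2·r = 1416, Σr^2 = 170, Σr·r = 170, Σr = 24, Σ1 = 5, Σr^2·q = -11574, Σr·q = -1290, Σq = -156.)
Row-reducing yields c₂ = -7865/7413, c₁ = 4301/2471, c₀ = -25810/7413.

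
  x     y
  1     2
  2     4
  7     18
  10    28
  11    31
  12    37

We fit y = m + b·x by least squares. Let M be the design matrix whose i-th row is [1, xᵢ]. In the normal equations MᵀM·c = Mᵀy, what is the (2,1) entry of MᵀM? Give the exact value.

Row 2 ↔ basis x, column 1 ↔ basis 1, so (MᵀM)_{2,1} = Σᵢ x = (1)·(1) + (2)·(1) + (7)·(1) + (10)·(1) + (11)·(1) + (12)·(1) = 43.

43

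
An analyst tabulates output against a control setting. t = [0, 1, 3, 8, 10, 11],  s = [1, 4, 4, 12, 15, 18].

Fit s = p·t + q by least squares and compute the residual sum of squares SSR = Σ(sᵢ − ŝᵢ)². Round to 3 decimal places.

SSR = 5.912

Normal-equation sums: Σt·t = 295, Σt = 33, Σ1 = 6.
And Σt·s = 460, Σs = 54.
Normal equations: [[295, 33]; [33, 6]]·[p, q]ᵀ = [460, 54]ᵀ.
det = 295·6 − 33² = 681.
p = (460·6 − 33·54)/681 = 326/227; q = (295·54 − 33·460)/681 = 250/227.
Residuals: -23/227, 332/227, -320/227, -134/227, -105/227, 250/227; SSR = 1342/227.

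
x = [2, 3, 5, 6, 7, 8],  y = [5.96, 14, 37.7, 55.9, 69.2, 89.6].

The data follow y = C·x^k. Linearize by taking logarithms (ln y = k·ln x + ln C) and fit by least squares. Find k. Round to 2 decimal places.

k = 1.96

Taking logs, ln y = k·ln x + ln C, so regress ln y on ln x.
Σln x = 9.2183, Σ(ln x)² = 15.5987, Σln y = 20.8097, Σln x·ln y = 34.7802.
Equations: 15.5987·k + 9.2183·ln C = 34.7802;  9.2183·k + 6·ln C = 20.8097.
Slope k = (n·Σln x·ln y − Σln x·Σln y)/(n·Σ(ln x)² − (Σln x)²) = (6·34.7802 − 9.2183·20.8097)/8.6152 = 1.95597; ln C = (Σln y − k·Σln x)/n = 0.46316.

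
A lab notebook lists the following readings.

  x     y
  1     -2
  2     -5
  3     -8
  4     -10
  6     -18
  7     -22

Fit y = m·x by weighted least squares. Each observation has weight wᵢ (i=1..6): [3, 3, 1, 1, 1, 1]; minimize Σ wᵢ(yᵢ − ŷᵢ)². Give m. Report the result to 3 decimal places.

The normal equations are: 125·m = -362.
m = (-362)/125 = -2.896.

m = -2.896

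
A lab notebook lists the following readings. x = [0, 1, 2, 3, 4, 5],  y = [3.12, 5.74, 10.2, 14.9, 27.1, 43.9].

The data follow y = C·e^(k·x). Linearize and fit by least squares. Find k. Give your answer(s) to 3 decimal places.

Taking logs, ln y = k·x + ln C, so regress ln y on x.
Σx = 15.0000, Σ(x)² = 55.0000, Σln y = 14.9905, Σx·ln y = 46.6040.
Equations: 55.0000·k + 15.0000·ln C = 46.6040;  15.0000·k + 6·ln C = 14.9905.
Δ = 55.0000·6 − (15.0000)² = 105.0000; k = (46.6040·6 − 15.0000·14.9905)/105.0000 = 0.52159, ln C = (55.0000·14.9905 − 15.0000·46.6040)/105.0000 = 1.19444.

k = 0.522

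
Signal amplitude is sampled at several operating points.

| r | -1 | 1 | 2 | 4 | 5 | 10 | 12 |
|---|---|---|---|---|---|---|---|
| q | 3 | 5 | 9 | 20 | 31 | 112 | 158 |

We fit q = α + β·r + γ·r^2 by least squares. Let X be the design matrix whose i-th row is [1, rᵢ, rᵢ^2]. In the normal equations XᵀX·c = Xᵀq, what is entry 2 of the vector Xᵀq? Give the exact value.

Entry 2 ↔ basis r, so (Xᵀq)_{2} = Σᵢ (r)·qᵢ = (-1)·(3) + (1)·(5) + (2)·(9) + (4)·(20) + (5)·(31) + (10)·(112) + (12)·(158) = 3271.

3271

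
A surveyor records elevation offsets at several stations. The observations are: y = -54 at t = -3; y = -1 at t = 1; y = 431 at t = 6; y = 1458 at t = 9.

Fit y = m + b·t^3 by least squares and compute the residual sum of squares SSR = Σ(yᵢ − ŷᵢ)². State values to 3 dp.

SSR = 4.667

From the data, Σ1 = 4, Σt^3 = 919, Σt^3·t^3 = 578827.
Right-hand side: Σy = 1834, Σt^3·y = 1157435.
So MᵀM·[m, b]ᵀ = Mᵀy: [[4, 919]; [919, 578827]]·[m, b]ᵀ = [1834, 1157435]ᵀ.
det = 4·578827 − 919² = 1470747.
m = (1834·578827 − 919·1157435)/1470747 = -2114047/1470747; b = (4·1157435 − 919·1834)/1470747 = 2944294/1470747.
Residuals: 2189647/1470747, -766998/490249, 38500/1470747, 72847/1470747; SSR = 6864482/1470747.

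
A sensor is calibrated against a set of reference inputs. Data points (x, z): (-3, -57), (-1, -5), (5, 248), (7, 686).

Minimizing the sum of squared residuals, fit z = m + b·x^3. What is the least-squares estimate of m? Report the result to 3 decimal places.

m = -2.917

The normal equations are: 4·m + 440·b = 872;  440·m + 134004·b = 267842.
(Σ1 = 4, Σx^3 = 440, Σx^3·x^3 = 134004, Σz = 872, Σx^3·z = 267842.)
Δ = 4·134004 − 440² = 342416.
m = (872·134004 − 440·267842)/342416 = -62437/21401; b = (4·267842 − 440·872)/342416 = 85961/42802.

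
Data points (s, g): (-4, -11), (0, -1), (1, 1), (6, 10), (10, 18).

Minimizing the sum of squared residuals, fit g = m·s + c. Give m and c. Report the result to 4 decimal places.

m = 2.0201, c = -1.8523

From the data, Σs·s = 153, Σs = 13, Σ1 = 5.
Moment sums: Σs·g = 285, Σg = 17.
det = 153·5 − 13² = 596.
m = (285·5 − 13·17)/596 = 301/149; c = (153·17 − 13·285)/596 = -276/149.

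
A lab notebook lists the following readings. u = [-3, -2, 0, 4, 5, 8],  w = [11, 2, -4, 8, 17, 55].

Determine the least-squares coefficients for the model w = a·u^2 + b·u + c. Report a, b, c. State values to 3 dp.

a = 1.100, b = -1.395, c = -4.016

The normal equations are: 5074·a + 666·b + 118·c = 4180;  666·a + 118·b + 12·c = 520;  118·a + 12·b + 6·c = 89.
Inverting the 3×3 Gram matrix, [a, b, c]ᵀ = [121993/110870, -30935/22174, -222637/55435]ᵀ.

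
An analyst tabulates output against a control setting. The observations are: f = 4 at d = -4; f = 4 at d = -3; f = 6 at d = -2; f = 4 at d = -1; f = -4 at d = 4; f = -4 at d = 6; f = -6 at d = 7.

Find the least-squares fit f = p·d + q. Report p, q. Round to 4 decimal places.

Normal-equation sums: Σd·d = 131, Σd = 7, Σ1 = 7.
Moment sums: Σd·f = -126, Σf = 4.
Δ = 131·7 − 7² = 868.
p = ((-126)·7 − 7·4)/868 = -65/62; q = (131·4 − 7·(-126))/868 = 703/434.

p = -1.0484, q = 1.6198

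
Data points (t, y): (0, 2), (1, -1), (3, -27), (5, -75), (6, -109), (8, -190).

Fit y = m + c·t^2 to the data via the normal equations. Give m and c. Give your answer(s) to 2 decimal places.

AᵀA·[m, c]ᵀ = Aᵀy reads: 6·m + 135·c = -400;  135·m + 6099·c = -18203.
Eliminating c: 6099·(row 1) − 135·(row 2) gives 18369·m = 6099·(-400) − 135·(-18203) = 17805, so m = 5935/6123.
Then c = ((-18203) − 135·(5935/6123))/6099 = -18406/6123.

m = 0.97, c = -3.01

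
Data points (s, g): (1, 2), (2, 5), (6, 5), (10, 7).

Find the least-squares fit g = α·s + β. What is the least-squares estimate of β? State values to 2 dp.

β = 2.71

XᵀX·[α, β]ᵀ = Xᵀg reads: 141·α + 19·β = 112;  19·α + 4·β = 19.
(Σs·s = 141, Σs = 19, Σ1 = 4, Σs·g = 112, Σg = 19.)
Eliminating β: 4·(row 1) − 19·(row 2) gives 203·α = 4·112 − 19·19 = 87, so α = 3/7.
Then β = (19 − 19·(3/7))/4 = 19/7.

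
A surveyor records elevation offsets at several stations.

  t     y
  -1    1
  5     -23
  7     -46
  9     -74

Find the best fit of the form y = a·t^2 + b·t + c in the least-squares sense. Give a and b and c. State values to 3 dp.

a = -0.863, b = -0.623, c = 1.282

Forming AᵀA = [[9588, 1196, 156]; [1196, 156, 20]; [156, 20, 4]] and Aᵀy = [-8822, -1104, -142]ᵀ gives AᵀA·[a, b, c]ᵀ = Aᵀy.
Row-reducing yields a = -625/724, b = -451/724, c = 232/181.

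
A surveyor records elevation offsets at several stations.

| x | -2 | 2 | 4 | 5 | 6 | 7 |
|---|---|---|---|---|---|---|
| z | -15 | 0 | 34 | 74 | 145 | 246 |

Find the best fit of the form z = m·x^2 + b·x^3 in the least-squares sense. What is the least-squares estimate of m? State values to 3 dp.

The normal equations are: 4610·m + 28732·b = 19608;  28732·m + 184154·b = 127244.
Eliminating b: 184154·(row 1) − 28732·(row 2) gives 23422116·m = 184154·19608 − 28732·127244 = -45082976, so m = -11270744/5855529.
Then b = (127244 − 28732·(-11270744/5855529))/184154 = 5804446/5855529.

m = -1.925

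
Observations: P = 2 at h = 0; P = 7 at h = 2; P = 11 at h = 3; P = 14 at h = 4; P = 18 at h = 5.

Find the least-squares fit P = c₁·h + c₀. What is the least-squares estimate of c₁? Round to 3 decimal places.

The normal system XᵀX·[c₁, c₀]ᵀ = XᵀP is [[54, 14]; [14, 5]]·[c₁, c₀]ᵀ = [193, 52]ᵀ.
Determinant 54·5 − 14² = 74.
c₁ = (193·5 − 14·52)/74 = 237/74; c₀ = (54·52 − 14·193)/74 = 53/37.

c₁ = 3.203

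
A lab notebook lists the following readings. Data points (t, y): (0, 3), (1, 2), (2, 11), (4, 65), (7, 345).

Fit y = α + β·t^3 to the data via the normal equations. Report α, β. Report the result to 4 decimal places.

α = 2.0544, β = 0.9993

Sums needed: Σ1 = 5, Σt^3 = 416, Σt^3·t^3 = 121810.
Right-hand side: Σy = 426, Σt^3·y = 122585.
MᵀM·[α, β]ᵀ = Mᵀy becomes [[5, 416]; [416, 121810]]·[α, β]ᵀ = [426, 122585]ᵀ.
Eliminating β: 121810·(row 1) − 416·(row 2) gives 435994·α = 121810·426 − 416·122585 = 895700, so α = 34450/16769.
Then β = (122585 − 416·(34450/16769))/121810 = 435709/435994.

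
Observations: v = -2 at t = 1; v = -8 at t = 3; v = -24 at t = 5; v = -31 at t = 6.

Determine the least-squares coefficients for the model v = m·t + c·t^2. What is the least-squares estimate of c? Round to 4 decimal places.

c = -0.7571

Sums needed: Σt·t = 71, Σt·t^2 = 369, Σt^2·t^2 = 2003.
For Xᵀv: Σt·v = -332, Σt^2·v = -1790.
det = 71·2003 − 369² = 6052.
m = ((-332)·2003 − 369·(-1790))/6052 = -2243/3026; c = (71·(-1790) − 369·(-332))/6052 = -2291/3026.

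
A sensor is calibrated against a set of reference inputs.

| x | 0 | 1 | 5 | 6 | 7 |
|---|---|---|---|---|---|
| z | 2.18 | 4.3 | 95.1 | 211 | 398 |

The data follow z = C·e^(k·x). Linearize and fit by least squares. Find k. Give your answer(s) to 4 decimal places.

k = 0.7565

Taking logs, ln z = k·x + ln C, so regress ln z on x.
Σx = 19.0000, Σ(x)² = 111.0000, Σln z = 18.1312, Σx·ln z = 98.2496.
Equations: 111.0000·k + 19.0000·ln C = 98.2496;  19.0000·k + 5·ln C = 18.1312.
Solving (det = 194.0000): k = 0.75647, ln C = 0.75164.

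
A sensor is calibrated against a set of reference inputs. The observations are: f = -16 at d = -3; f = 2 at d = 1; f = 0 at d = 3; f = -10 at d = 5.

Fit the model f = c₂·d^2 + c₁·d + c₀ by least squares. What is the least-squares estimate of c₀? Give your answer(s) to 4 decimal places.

c₀ = 0.4068

AᵀA·[c₂, c₁, c₀]ᵀ = Aᵀf reads: 788·c₂ + 126·c₁ + 44·c₀ = -392;  126·c₂ + 44·c₁ + 6·c₀ = 0;  44·c₂ + 6·c₁ + 4·c₀ = -24.
(Σd^2·d^2 = 788, Σd^2·d = 126, Σd^2 = 44, Σd·d = 44, Σd = 6, Σ1 = 4, Σd^2·f = -392, Σd·f = 0, Σf = -24.)
Inverting the 3×3 Gram matrix, [c₂, c₁, c₀]ᵀ = [-83/88, 291/110, 179/440]ᵀ.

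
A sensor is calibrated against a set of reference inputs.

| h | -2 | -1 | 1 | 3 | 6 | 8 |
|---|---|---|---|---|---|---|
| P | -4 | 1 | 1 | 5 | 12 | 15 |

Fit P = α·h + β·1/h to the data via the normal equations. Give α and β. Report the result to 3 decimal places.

Entries of AᵀA: Σh·h = 115, Σh·1/h = 6, Σ1/h·1/h = 1385/576.
And Σh·P = 215, Σ1/h·P = 181/24.
AᵀA·[α, β]ᵀ = AᵀP becomes [[115, 6]; [6, 1385/576]]·[α, β]ᵀ = [215, 181/24]ᵀ.
Δ = 115·(1385/576) − 6² = 138539/576.
α = (215·(1385/576) − 6·(181/24))/(138539/576) = 271711/138539; β = (115·(181/24) − 6·215)/(138539/576) = -243480/138539.

α = 1.961, β = -1.757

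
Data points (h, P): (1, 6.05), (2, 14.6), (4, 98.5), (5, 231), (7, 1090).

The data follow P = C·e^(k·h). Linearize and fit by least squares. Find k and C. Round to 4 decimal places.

k = 0.8756, C = 2.6492

Linearized form: ln P = k·h + ln C. From the 5 transformed points,
AᵀA = [[95.0000, 19.0000]; [19.0000, 5]], rhs = [101.6919, 21.5075]ᵀ  (here Σh = 19.0000, Σ(h)² = 95.0000, Σln P = 21.5075, Σh·ln P = 101.6919).
Solving (det = 114.0000): k = 0.87559, ln C = 0.97425, so C = exp(0.97425) = 2.64917.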